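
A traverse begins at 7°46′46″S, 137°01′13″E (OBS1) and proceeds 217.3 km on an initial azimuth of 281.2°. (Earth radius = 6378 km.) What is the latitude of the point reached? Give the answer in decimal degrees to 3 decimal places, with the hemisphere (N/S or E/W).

7.396°S

OBS1: φ = -7.77944°, λ = +137.02028°
δ = d/R = 217.3/6378 = 0.034070 rad
φ₂ = arcsin(sin φ₁ cos δ + cos φ₁ sin δ cos θ)
   = arcsin(-0.13536·0.99942 + 0.99080·0.03406·0.19423) = -7.39599°
λ₂ = λ₁ + atan2(sin θ sin δ cos φ₁, cos δ − sin φ₁ sin φ₂) = 135.08932°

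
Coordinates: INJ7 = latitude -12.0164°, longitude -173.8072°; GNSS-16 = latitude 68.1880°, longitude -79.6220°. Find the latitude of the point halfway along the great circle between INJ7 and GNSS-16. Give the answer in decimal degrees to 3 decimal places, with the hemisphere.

35.209°N

Bx = cos φ₂ cos Δλ = -0.027117,  By = cos φ₂ sin Δλ = 0.370571
φₘ = atan2(sin φ₁ + sin φ₂, √((cos φ₁ + Bx)² + By²)) = 35.20925°
λₘ = λ₁ + atan2(By, cos φ₁ + Bx) = -152.51749°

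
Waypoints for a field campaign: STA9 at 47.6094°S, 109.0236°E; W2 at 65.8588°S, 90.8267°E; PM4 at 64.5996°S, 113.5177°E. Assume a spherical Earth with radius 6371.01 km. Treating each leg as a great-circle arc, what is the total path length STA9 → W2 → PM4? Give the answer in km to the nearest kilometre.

3354 km

STA9→W2: c = 0.359955 rad, d = 2293.27 km
W2→PM4: c = 0.166446 rad, d = 1060.43 km
Total = 2293.27 + 1060.43 = 3353.70 km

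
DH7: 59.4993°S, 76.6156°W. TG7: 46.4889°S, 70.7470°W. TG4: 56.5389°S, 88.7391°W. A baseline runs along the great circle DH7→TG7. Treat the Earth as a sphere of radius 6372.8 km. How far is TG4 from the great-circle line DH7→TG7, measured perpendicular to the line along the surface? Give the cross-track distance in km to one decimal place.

784.5 km

δ₁₃ = central angle DH7→TG4 = 0.123171 rad  (haversine)
θ₁₃ = bearing DH7→TG4 = 289.519°,  θ₁₂ = bearing DH7→TG7 = 17.593°
dₓₜ = R·arcsin(sin δ₁₃ · sin(θ₁₃ − θ₁₂)) = 6372.8·arcsin(0.12286·sin(271.927°)) = -784.496 km
|dₓₜ| = 784.496 km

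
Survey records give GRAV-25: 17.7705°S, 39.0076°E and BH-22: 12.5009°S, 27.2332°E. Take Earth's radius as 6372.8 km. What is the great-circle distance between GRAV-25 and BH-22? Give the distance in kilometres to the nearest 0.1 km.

Δφ = 5.2696°,  Δλ = -11.7744°
a = sin²(Δφ/2) + cos φ₁ cos φ₂ sin²(Δλ/2) = 0.011894
c = 2·arcsin(√a) = 0.218558 rad = 12.5224°
d = R·c = 6372.8 × 0.218558 = 1392.8 km

1392.8 km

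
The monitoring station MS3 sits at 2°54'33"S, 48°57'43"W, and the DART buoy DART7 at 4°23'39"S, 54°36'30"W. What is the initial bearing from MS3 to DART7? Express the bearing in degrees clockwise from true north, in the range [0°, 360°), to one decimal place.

255.1°

MS3: φ = -2.90917°, λ = -48.96194°
DART7: φ = -4.39417°, λ = -54.60833°
Δλ = -5.6464°
y = sin Δλ · cos φ₂ = -0.098099
x = cos φ₁ sin φ₂ − sin φ₁ cos φ₂ cos Δλ = -0.026161
θ = atan2(y, x) = -104.9319° → 255.0681° (mod 360°)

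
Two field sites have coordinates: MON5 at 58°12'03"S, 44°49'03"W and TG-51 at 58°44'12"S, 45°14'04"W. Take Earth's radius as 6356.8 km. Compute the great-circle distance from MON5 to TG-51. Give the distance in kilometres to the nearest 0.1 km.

64.2 km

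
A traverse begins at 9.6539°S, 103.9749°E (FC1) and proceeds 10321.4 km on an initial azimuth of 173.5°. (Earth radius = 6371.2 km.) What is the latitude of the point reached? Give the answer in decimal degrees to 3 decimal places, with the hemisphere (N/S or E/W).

δ = d/R = 10321.4/6371.2 = 1.620009 rad
φ₂ = arcsin(sin φ₁ cos δ + cos φ₁ sin δ cos θ)
   = arcsin(-0.16770·-0.04919 + 0.98584·0.99879·-0.99357) = -75.94577°
λ₂ = λ₁ + atan2(sin θ sin δ cos φ₁, cos δ − sin φ₁ sin φ₂) = -103.77410°

75.946°S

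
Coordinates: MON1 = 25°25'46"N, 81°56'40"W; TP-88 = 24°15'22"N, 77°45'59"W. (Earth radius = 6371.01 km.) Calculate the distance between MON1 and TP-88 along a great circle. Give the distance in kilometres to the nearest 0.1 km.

MON1: φ = +25.42944°, λ = -81.94444°
TP-88: φ = +24.25611°, λ = -77.76639°
Δφ = -1.1733°,  Δλ = 4.1781°
a = sin²(Δφ/2) + cos φ₁ cos φ₂ sin²(Δλ/2) = 0.001199
c = 2·arcsin(√a) = 0.069265 rad = 3.9686°
d = R·c = 6371.01 × 0.069265 = 441.3 km

441.3 km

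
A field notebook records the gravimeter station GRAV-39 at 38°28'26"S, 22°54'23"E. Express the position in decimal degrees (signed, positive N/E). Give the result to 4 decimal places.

-38.4739°, +22.9064°

lat: 38.4739° S → -38.4739°
lon: 22.9064° E → +22.9064°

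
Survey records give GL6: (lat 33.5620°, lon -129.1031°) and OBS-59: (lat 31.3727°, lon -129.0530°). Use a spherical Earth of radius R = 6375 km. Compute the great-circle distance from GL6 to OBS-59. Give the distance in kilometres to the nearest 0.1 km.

Δφ = -2.1893°,  Δλ = 0.0501°
a = sin²(Δφ/2) + cos φ₁ cos φ₂ sin²(Δλ/2) = 0.000365
c = 2·arcsin(√a) = 0.038218 rad = 2.1897°
d = R·c = 6375 × 0.038218 = 243.6 km

243.6 km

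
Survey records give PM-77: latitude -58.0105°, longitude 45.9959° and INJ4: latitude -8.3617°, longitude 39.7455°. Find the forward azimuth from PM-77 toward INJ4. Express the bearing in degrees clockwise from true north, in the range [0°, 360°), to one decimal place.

351.9°

Δλ = -6.2504°
y = sin Δλ · cos φ₂ = -0.107716
x = cos φ₁ sin φ₂ − sin φ₁ cos φ₂ cos Δλ = 0.757102
θ = atan2(y, x) = -8.0974° → 351.9026° (mod 360°)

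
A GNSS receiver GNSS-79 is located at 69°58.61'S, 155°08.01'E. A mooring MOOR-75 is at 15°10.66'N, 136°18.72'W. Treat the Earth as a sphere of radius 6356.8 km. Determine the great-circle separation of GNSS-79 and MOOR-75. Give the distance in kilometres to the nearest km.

GNSS-79: φ = -69.97683°, λ = +155.13350°
MOOR-75: φ = +15.17767°, λ = -136.31200°
Δφ = 85.1545°,  Δλ = 68.5545°
a = sin²(Δφ/2) + cos φ₁ cos φ₂ sin²(Δλ/2) = 0.562584
c = 2·arcsin(√a) = 1.696293 rad = 97.1904°
d = R·c = 6356.8 × 1.696293 = 10783.0 km

10783 km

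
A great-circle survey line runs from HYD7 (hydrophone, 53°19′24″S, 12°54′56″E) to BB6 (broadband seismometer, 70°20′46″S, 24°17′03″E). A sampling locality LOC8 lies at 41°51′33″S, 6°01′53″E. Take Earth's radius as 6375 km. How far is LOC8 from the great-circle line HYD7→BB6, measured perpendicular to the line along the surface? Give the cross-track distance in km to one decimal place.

HYD7: φ = -53.32333°, λ = +12.91556°
BB6: φ = -70.34611°, λ = +24.28417°
LOC8: φ = -41.85917°, λ = +6.03139°
δ₁₃ = central angle HYD7→LOC8 = 0.215629 rad  (haversine)
θ₁₃ = bearing HYD7→LOC8 = 335.340°,  θ₁₂ = bearing HYD7→BB6 = 167.459°
dₓₜ = R·arcsin(sin δ₁₃ · sin(θ₁₃ − θ₁₂)) = 6375·arcsin(0.21396·sin(167.881°)) = 286.460 km
|dₓₜ| = 286.460 km

286.5 km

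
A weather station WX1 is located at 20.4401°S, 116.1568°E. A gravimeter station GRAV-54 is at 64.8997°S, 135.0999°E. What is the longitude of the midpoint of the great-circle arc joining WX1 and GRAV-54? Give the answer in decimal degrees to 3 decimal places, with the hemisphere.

122.032°E

Bx = cos φ₂ cos Δλ = 0.401230,  By = cos φ₂ sin Δλ = 0.137709
φₘ = atan2(sin φ₁ + sin φ₂, √((cos φ₁ + Bx)² + By²)) = -43.00570°
λₘ = λ₁ + atan2(By, cos φ₁ + Bx) = 122.03191°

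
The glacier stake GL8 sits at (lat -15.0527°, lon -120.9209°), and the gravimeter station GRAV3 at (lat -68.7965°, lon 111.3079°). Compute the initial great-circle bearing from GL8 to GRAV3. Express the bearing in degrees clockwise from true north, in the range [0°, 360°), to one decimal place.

196.6°

Δλ = -127.7712°
y = sin Δλ · cos φ₂ = -0.285896
x = cos φ₁ sin φ₂ − sin φ₁ cos φ₂ cos Δλ = -0.957846
θ = atan2(y, x) = -163.3808° → 196.6192° (mod 360°)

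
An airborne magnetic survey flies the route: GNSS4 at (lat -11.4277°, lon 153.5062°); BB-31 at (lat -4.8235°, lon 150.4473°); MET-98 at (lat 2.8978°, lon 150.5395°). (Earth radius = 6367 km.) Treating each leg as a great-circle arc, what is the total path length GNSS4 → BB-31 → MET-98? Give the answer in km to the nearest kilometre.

1665 km

GNSS4→BB-31: c = 0.126791 rad, d = 807.28 km
BB-31→MET-98: c = 0.134772 rad, d = 858.09 km
Total = 807.28 + 858.09 = 1665.37 km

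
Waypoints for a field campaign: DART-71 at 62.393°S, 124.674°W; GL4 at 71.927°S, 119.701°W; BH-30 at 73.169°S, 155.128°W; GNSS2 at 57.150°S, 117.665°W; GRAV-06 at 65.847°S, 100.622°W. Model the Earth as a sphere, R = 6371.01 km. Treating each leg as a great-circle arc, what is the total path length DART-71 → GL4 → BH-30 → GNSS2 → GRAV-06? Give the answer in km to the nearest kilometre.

DART-71→GL4: c = 0.169636 rad, d = 1080.75 km
GL4→BH-30: c = 0.183921 rad, d = 1171.76 km
BH-30→GNSS2: c = 0.379702 rad, d = 2419.08 km
GNSS2→GRAV-06: c = 0.206499 rad, d = 1315.61 km
Total = 1080.75 + 1171.76 + 2419.08 + 1315.61 = 5987.21 km

5987 km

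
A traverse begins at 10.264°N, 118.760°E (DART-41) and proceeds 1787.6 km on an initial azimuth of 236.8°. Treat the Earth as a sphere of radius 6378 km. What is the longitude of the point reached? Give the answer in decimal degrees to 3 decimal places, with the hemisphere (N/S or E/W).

δ = d/R = 1787.6/6378 = 0.280276 rad
φ₂ = arcsin(sin φ₁ cos δ + cos φ₁ sin δ cos θ)
   = arcsin(0.17818·0.96098 + 0.98400·0.27662·-0.54756) = 1.27136°
λ₂ = λ₁ + atan2(sin θ sin δ cos φ₁, cos δ − sin φ₁ sin φ₂) = 105.37322°

105.373°E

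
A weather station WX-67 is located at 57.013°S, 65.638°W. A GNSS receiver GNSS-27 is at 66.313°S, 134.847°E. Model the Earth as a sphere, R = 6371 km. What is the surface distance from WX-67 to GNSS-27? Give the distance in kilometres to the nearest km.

6196 km

Δφ = -9.3000°,  Δλ = -159.5150°
a = sin²(Δφ/2) + cos φ₁ cos φ₂ sin²(Δλ/2) = 0.218383
c = 2·arcsin(√a) = 0.972503 rad = 55.7203°
d = R·c = 6371 × 0.972503 = 6195.8 km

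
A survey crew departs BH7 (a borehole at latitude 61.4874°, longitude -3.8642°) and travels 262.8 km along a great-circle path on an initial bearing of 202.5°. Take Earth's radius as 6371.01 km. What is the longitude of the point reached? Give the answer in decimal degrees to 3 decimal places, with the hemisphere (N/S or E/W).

5.635°W

δ = d/R = 262.8/6371.01 = 0.041249 rad
φ₂ = arcsin(sin φ₁ cos δ + cos φ₁ sin δ cos θ)
   = arcsin(0.87871·0.99915 + 0.47735·0.04124·-0.92388) = 59.29169°
λ₂ = λ₁ + atan2(sin θ sin δ cos φ₁, cos δ − sin φ₁ sin φ₂) = -5.63507°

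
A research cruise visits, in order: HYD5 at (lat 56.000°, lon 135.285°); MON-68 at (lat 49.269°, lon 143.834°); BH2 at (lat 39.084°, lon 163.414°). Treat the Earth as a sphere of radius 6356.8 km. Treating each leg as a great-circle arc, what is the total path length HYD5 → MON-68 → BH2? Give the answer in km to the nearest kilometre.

2857 km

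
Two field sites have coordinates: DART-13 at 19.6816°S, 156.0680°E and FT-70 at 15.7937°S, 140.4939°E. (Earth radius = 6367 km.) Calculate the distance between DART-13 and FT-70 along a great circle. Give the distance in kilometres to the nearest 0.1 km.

Δφ = 3.8879°,  Δλ = -15.5741°
a = sin²(Δφ/2) + cos φ₁ cos φ₂ sin²(Δλ/2) = 0.017784
c = 2·arcsin(√a) = 0.267507 rad = 15.3270°
d = R·c = 6367 × 0.267507 = 1703.2 km

1703.2 km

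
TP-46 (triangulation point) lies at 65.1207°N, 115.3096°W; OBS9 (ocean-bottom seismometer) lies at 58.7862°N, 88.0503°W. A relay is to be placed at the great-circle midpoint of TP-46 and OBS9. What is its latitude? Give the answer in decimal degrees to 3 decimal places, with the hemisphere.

62.620°N

Bx = cos φ₂ cos Δλ = 0.460680,  By = cos φ₂ sin Δλ = 0.237360
φₘ = atan2(sin φ₁ + sin φ₂, √((cos φ₁ + Bx)² + By²)) = 62.61975°
λₘ = λ₁ + atan2(By, cos φ₁ + Bx) = -100.23726°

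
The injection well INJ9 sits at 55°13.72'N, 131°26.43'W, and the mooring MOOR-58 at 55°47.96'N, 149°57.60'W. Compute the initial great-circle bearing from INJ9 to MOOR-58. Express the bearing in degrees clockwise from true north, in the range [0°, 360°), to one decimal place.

280.7°

INJ9: φ = +55.22867°, λ = -131.44050°
MOOR-58: φ = +55.79933°, λ = -149.96000°
Δλ = -18.5195°
y = sin Δλ · cos φ₂ = -0.178536
x = cos φ₁ sin φ₂ − sin φ₁ cos φ₂ cos Δλ = 0.033870
θ = atan2(y, x) = -79.2581° → 280.7419° (mod 360°)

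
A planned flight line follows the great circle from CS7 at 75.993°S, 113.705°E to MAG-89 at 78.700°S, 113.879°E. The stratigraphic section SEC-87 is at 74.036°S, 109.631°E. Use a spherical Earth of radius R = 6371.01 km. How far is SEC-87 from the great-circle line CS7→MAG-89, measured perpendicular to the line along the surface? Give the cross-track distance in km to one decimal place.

δ₁₃ = central angle CS7→SEC-87 = 0.038770 rad  (haversine)
θ₁₃ = bearing CS7→SEC-87 = 329.728°,  θ₁₂ = bearing CS7→MAG-89 = 179.278°
dₓₜ = R·arcsin(sin δ₁₃ · sin(θ₁₃ − θ₁₂)) = 6371.01·arcsin(0.03876·sin(150.449°)) = 121.798 km
|dₓₜ| = 121.798 km

121.8 km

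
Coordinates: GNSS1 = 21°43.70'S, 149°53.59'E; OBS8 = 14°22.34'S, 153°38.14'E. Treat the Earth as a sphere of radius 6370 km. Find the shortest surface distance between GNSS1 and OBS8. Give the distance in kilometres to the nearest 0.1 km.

GNSS1: φ = -21.72833°, λ = +149.89317°
OBS8: φ = -14.37233°, λ = +153.63567°
Δφ = 7.3560°,  Δλ = 3.7425°
a = sin²(Δφ/2) + cos φ₁ cos φ₂ sin²(Δλ/2) = 0.005075
c = 2·arcsin(√a) = 0.142593 rad = 8.1700°
d = R·c = 6370 × 0.142593 = 908.3 km

908.3 km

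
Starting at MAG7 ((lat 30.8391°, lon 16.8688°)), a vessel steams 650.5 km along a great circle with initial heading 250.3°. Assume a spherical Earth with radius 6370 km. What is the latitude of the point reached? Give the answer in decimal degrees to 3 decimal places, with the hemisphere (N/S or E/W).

28.715°N

δ = d/R = 650.5/6370 = 0.102119 rad
φ₂ = arcsin(sin φ₁ cos δ + cos φ₁ sin δ cos θ)
   = arcsin(0.51263·0.99479 + 0.85861·0.10194·-0.33710) = 28.71499°
λ₂ = λ₁ + atan2(sin θ sin δ cos φ₁, cos δ − sin φ₁ sin φ₂) = 10.58615°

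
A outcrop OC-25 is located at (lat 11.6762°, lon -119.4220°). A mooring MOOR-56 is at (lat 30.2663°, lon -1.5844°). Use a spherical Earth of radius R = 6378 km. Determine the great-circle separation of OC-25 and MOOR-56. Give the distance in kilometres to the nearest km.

Δφ = 18.5901°,  Δλ = 117.8376°
a = sin²(Δφ/2) + cos φ₁ cos φ₂ sin²(Δλ/2) = 0.646483
c = 2·arcsin(√a) = 1.868124 rad = 107.0356°
d = R·c = 6378 × 1.868124 = 11914.9 km

11915 km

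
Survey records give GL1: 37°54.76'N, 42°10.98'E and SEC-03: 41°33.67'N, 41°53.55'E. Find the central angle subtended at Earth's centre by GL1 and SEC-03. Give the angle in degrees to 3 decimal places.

3.655°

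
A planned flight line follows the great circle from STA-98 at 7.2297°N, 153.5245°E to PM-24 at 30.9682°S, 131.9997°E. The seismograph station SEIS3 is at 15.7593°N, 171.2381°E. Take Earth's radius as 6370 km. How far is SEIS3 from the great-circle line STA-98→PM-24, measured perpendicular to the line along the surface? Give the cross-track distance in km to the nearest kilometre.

δ₁₃ = central angle STA-98→SEIS3 = 0.337234 rad  (haversine)
θ₁₃ = bearing STA-98→SEIS3 = 62.250°,  θ₁₂ = bearing STA-98→PM-24 = 207.249°
dₓₜ = R·arcsin(sin δ₁₃ · sin(θ₁₃ − θ₁₂)) = 6370·arcsin(0.33088·sin(-145.000°)) = -1216.312 km
|dₓₜ| = 1216.312 km

1216 km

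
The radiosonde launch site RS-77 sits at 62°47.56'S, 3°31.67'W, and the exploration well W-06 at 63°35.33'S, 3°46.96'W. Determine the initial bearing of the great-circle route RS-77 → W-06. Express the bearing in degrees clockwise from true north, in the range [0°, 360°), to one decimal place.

188.1°

RS-77: φ = -62.79267°, λ = -3.52783°
W-06: φ = -63.58883°, λ = -3.78267°
Δλ = -0.2548°
y = sin Δλ · cos φ₂ = -0.001978
x = cos φ₁ sin φ₂ − sin φ₁ cos φ₂ cos Δλ = -0.013899
θ = atan2(y, x) = -171.8991° → 188.1009° (mod 360°)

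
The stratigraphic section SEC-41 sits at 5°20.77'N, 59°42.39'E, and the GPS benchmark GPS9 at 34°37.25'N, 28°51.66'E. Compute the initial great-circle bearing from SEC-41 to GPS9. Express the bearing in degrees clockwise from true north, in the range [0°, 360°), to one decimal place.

319.8°

SEC-41: φ = +5.34617°, λ = +59.70650°
GPS9: φ = +34.62083°, λ = +28.86100°
Δλ = -30.8455°
y = sin Δλ · cos φ₂ = -0.421937
x = cos φ₁ sin φ₂ − sin φ₁ cos φ₂ cos Δλ = 0.499842
θ = atan2(y, x) = -40.1690° → 319.8310° (mod 360°)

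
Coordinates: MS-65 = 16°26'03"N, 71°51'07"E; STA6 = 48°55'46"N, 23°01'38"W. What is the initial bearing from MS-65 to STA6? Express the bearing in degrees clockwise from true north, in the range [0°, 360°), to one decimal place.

318.5°

MS-65: φ = +16.43417°, λ = +71.85194°
STA6: φ = +48.92944°, λ = -23.02722°
Δλ = -94.8792°
y = sin Δλ · cos φ₂ = -0.654607
x = cos φ₁ sin φ₂ − sin φ₁ cos φ₂ cos Δλ = 0.738910
θ = atan2(y, x) = -41.5380° → 318.4620° (mod 360°)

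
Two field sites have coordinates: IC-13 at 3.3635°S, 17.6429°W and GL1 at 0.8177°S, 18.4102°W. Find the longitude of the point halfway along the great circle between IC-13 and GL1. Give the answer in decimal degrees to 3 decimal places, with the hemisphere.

18.027°W

Bx = cos φ₂ cos Δλ = 0.999809,  By = cos φ₂ sin Δλ = -0.013390
φₘ = atan2(sin φ₁ + sin φ₂, √((cos φ₁ + Bx)² + By²)) = -2.09065°
λₘ = λ₁ + atan2(By, cos φ₁ + Bx) = -18.02686°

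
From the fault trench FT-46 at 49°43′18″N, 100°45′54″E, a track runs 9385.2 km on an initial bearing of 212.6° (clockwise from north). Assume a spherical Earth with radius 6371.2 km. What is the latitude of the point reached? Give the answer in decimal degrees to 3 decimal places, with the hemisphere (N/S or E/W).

FT-46: φ = +49.72167°, λ = +100.76500°
δ = d/R = 9385.2/6371.2 = 1.473066 rad
φ₂ = arcsin(sin φ₁ cos δ + cos φ₁ sin δ cos θ)
   = arcsin(0.76291·0.09757 + 0.64650·0.99523·-0.84245) = -27.87906°
λ₂ = λ₁ + atan2(sin θ sin δ cos φ₁, cos δ − sin φ₁ sin φ₂) = 63.42061°

27.879°S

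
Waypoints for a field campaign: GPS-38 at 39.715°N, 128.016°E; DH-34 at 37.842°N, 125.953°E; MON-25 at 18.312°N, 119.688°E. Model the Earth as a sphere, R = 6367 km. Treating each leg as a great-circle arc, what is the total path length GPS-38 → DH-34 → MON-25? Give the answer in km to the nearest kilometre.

GPS-38→DH-34: c = 0.043085 rad, d = 274.32 km
DH-34→MON-25: c = 0.354013 rad, d = 2254.00 km
Total = 274.32 + 2254.00 = 2528.32 km

2528 km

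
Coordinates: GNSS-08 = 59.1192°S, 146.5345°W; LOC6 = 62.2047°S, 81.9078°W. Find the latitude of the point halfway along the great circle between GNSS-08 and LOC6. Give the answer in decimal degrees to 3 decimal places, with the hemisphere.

64.582°S

Bx = cos φ₂ cos Δλ = 0.199822,  By = cos φ₂ sin Δλ = 0.421331
φₘ = atan2(sin φ₁ + sin φ₂, √((cos φ₁ + Bx)² + By²)) = -64.58175°
λₘ = λ₁ + atan2(By, cos φ₁ + Bx) = -115.95717°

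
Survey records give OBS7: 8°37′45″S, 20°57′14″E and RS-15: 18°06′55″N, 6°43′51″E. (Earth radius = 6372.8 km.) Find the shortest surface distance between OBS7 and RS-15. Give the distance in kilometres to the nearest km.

3360 km

OBS7: φ = -8.62917°, λ = +20.95389°
RS-15: φ = +18.11528°, λ = +6.73083°
Δφ = 26.7444°,  Δλ = -14.2231°
a = sin²(Δφ/2) + cos φ₁ cos φ₂ sin²(Δλ/2) = 0.067891
c = 2·arcsin(√a) = 0.527202 rad = 30.2064°
d = R·c = 6372.8 × 0.527202 = 3359.8 km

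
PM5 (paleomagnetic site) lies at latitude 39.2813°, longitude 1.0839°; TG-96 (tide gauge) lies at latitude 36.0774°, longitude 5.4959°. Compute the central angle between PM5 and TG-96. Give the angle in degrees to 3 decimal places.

Δφ = -3.2039°,  Δλ = 4.4120°
a = sin²(Δφ/2) + cos φ₁ cos φ₂ sin²(Δλ/2) = 0.001708
c = 2·arcsin(√a) = 0.082690 rad = 4.7378°

4.738°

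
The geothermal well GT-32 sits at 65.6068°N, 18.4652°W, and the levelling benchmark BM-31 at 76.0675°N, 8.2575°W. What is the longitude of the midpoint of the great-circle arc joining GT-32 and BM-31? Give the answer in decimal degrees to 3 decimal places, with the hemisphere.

Bx = cos φ₂ cos Δλ = 0.236968,  By = cos φ₂ sin Δλ = 0.042670
φₘ = atan2(sin φ₁ + sin φ₂, √((cos φ₁ + Bx)² + By²)) = 70.90272°
λₘ = λ₁ + atan2(By, cos φ₁ + Bx) = -14.70913°

14.709°W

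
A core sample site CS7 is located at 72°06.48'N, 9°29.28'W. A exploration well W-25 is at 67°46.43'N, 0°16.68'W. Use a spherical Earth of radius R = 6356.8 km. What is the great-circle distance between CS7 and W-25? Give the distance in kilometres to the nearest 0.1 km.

593.7 km

CS7: φ = +72.10800°, λ = -9.48800°
W-25: φ = +67.77383°, λ = -0.27800°
Δφ = -4.3342°,  Δλ = 9.2100°
a = sin²(Δφ/2) + cos φ₁ cos φ₂ sin²(Δλ/2) = 0.002179
c = 2·arcsin(√a) = 0.093393 rad = 5.3510°
d = R·c = 6356.8 × 0.093393 = 593.7 km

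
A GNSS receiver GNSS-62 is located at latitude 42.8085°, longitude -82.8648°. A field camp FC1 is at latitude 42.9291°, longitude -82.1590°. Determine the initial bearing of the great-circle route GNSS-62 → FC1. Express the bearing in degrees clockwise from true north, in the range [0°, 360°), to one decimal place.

76.6°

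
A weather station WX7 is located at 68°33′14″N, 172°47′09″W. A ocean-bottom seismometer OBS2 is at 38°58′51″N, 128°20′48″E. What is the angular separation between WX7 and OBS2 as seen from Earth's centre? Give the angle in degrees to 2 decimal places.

WX7: φ = +68.55389°, λ = -172.78583°
OBS2: φ = +38.98083°, λ = +128.34667°
Δφ = -29.5731°,  Δλ = -58.8675°
a = sin²(Δφ/2) + cos φ₁ cos φ₂ sin²(Δλ/2) = 0.133773
c = 2·arcsin(√a) = 0.748878 rad = 42.9075°

42.91°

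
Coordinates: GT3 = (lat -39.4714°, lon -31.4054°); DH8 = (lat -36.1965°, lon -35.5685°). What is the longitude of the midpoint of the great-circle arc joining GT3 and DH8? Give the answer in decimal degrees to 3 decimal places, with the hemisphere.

Bx = cos φ₂ cos Δλ = 0.804867,  By = cos φ₂ sin Δλ = -0.058585
φₘ = atan2(sin φ₁ + sin φ₂, √((cos φ₁ + Bx)² + By²)) = -37.85226°
λₘ = λ₁ + atan2(By, cos φ₁ + Bx) = -33.53318°

33.533°W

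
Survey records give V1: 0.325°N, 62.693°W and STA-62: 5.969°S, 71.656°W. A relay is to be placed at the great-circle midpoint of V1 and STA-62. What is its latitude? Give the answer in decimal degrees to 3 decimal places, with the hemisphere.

2.831°S

Bx = cos φ₂ cos Δλ = 0.982434,  By = cos φ₂ sin Δλ = -0.154952
φₘ = atan2(sin φ₁ + sin φ₂, √((cos φ₁ + Bx)² + By²)) = -2.83064°
λₘ = λ₁ + atan2(By, cos φ₁ + Bx) = -67.16233°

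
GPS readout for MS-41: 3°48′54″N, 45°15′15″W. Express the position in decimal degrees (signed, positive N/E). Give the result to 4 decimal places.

lat: 3.8150° N → +3.8150°
lon: 45.2542° W → -45.2542°

+3.8150°, -45.2542°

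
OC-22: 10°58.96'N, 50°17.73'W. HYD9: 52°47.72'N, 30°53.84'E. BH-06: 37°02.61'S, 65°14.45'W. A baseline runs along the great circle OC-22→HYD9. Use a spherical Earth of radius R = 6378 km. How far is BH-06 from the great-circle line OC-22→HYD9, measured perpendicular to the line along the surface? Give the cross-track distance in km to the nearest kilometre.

OC-22: φ = +10.98267°, λ = -50.29550°
HYD9: φ = +52.79533°, λ = +30.89733°
BH-06: φ = -37.04350°, λ = -65.24083°
δ₁₃ = central angle OC-22→BH-06 = 0.873320 rad  (haversine)
θ₁₃ = bearing OC-22→BH-06 = 195.579°,  θ₁₂ = bearing OC-22→HYD9 = 38.020°
dₓₜ = R·arcsin(sin δ₁₃ · sin(θ₁₃ − θ₁₂)) = 6378·arcsin(0.76647·sin(157.559°)) = 1893.816 km
|dₓₜ| = 1893.816 km

1894 km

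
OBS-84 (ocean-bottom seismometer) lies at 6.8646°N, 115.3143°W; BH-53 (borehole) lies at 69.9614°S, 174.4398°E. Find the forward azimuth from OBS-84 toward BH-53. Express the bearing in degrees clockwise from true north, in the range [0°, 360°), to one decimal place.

Δλ = -70.2459°
y = sin Δλ · cos φ₂ = -0.322489
x = cos φ₁ sin φ₂ − sin φ₁ cos φ₂ cos Δλ = -0.946570
θ = atan2(y, x) = -161.1864° → 198.8136° (mod 360°)

198.8°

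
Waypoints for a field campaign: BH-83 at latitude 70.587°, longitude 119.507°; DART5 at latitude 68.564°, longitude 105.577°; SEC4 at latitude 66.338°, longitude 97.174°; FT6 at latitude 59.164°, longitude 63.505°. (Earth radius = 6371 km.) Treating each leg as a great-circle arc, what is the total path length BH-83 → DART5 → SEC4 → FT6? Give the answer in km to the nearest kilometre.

BH-83→DART5: c = 0.091636 rad, d = 583.81 km
DART5→SEC4: c = 0.068266 rad, d = 434.92 km
SEC4→FT6: c = 0.292025 rad, d = 1860.49 km
Total = 583.81 + 434.92 + 1860.49 = 2879.23 km

2879 km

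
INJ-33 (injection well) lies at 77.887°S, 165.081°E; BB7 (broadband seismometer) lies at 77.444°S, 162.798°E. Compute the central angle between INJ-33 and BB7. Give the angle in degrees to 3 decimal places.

0.659°

Δφ = 0.4430°,  Δλ = -2.2830°
a = sin²(Δφ/2) + cos φ₁ cos φ₂ sin²(Δλ/2) = 0.000033
c = 2·arcsin(√a) = 0.011498 rad = 0.6588°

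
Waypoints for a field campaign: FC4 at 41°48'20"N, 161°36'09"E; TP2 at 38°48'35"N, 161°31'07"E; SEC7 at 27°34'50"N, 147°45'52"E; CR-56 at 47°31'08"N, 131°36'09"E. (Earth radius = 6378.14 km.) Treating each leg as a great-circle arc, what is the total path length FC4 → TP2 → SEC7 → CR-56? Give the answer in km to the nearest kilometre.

4746 km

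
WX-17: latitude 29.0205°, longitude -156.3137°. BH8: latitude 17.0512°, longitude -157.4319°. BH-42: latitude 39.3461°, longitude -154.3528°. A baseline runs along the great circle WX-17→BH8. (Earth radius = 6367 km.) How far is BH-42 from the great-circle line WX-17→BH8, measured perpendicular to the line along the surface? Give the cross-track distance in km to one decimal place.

δ₁₃ = central angle WX-17→BH-42 = 0.182412 rad  (haversine)
θ₁₃ = bearing WX-17→BH-42 = 8.388°,  θ₁₂ = bearing WX-17→BH8 = 185.143°
dₓₜ = R·arcsin(sin δ₁₃ · sin(θ₁₃ − θ₁₂)) = 6367·arcsin(0.18140·sin(-176.755°)) = -65.378 km
|dₓₜ| = 65.378 km

65.4 km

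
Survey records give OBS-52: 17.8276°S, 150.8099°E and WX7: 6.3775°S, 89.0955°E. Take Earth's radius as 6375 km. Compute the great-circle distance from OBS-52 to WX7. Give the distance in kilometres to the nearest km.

Δφ = 11.4501°,  Δλ = -61.7144°
a = sin²(Δφ/2) + cos φ₁ cos φ₂ sin²(Δλ/2) = 0.258836
c = 2·arcsin(√a) = 1.067486 rad = 61.1624°
d = R·c = 6375 × 1.067486 = 6805.2 km

6805 km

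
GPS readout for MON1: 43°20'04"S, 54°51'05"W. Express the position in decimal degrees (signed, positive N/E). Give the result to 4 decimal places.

-43.3344°, -54.8514°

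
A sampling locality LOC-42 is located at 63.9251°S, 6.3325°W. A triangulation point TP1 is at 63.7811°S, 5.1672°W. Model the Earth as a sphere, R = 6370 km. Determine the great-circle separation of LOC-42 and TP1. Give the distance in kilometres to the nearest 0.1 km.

Δφ = 0.1440°,  Δλ = 1.1653°
a = sin²(Δφ/2) + cos φ₁ cos φ₂ sin²(Δλ/2) = 0.000022
c = 2·arcsin(√a) = 0.009308 rad = 0.5333°
d = R·c = 6370 × 0.009308 = 59.3 km

59.3 km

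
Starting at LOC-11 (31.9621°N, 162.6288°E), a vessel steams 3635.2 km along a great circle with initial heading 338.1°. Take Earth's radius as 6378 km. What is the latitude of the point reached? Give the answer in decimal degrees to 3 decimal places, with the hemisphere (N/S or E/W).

δ = d/R = 3635.2/6378 = 0.569959 rad
φ₂ = arcsin(sin φ₁ cos δ + cos φ₁ sin δ cos θ)
   = arcsin(0.52936·0.84192 + 0.84840·0.53960·0.92784) = 60.50941°
λ₂ = λ₁ + atan2(sin θ sin δ cos φ₁, cos δ − sin φ₁ sin φ₂) = 138.49690°

60.509°N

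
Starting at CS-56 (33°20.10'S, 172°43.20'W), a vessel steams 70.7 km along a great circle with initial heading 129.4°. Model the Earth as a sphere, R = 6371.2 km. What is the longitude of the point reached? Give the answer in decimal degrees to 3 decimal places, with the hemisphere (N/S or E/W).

172.129°W

CS-56: φ = -33.33500°, λ = -172.72000°
δ = d/R = 70.7/6371.2 = 0.011097 rad
φ₂ = arcsin(sin φ₁ cos δ + cos φ₁ sin δ cos θ)
   = arcsin(-0.54953·0.99994 + 0.83547·0.01110·-0.63473) = -33.73716°
λ₂ = λ₁ + atan2(sin θ sin δ cos φ₁, cos δ − sin φ₁ sin φ₂) = -172.12920°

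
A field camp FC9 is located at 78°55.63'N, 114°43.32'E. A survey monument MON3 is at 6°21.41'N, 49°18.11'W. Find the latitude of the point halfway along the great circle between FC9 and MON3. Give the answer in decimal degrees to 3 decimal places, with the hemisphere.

FC9: φ = +78.92717°, λ = +114.72200°
MON3: φ = +6.35683°, λ = -49.30183°
Bx = cos φ₂ cos Δλ = -0.955465,  By = cos φ₂ sin Δλ = -0.273545
φₘ = atan2(sin φ₁ + sin φ₂, √((cos φ₁ + Bx)² + By²)) = 53.40441°
λₘ = λ₁ + atan2(By, cos φ₁ + Bx) = -45.56434°

53.404°N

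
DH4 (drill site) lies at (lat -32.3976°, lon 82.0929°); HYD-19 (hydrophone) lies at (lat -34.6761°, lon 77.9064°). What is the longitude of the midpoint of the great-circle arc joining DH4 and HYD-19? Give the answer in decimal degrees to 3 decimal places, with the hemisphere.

80.027°E

Bx = cos φ₂ cos Δλ = 0.820187,  By = cos φ₂ sin Δλ = -0.060036
φₘ = atan2(sin φ₁ + sin φ₂, √((cos φ₁ + Bx)² + By²)) = -33.55446°
λₘ = λ₁ + atan2(By, cos φ₁ + Bx) = 80.02725°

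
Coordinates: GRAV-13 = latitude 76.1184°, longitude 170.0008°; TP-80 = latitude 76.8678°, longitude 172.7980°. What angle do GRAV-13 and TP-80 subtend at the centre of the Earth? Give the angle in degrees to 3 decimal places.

Δφ = 0.7494°,  Δλ = 2.7972°
a = sin²(Δφ/2) + cos φ₁ cos φ₂ sin²(Δλ/2) = 0.000075
c = 2·arcsin(√a) = 0.017348 rad = 0.9940°

0.994°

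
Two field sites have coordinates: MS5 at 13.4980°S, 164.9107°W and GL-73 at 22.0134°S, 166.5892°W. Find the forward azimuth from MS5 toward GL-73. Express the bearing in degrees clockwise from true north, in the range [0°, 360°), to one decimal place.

190.4°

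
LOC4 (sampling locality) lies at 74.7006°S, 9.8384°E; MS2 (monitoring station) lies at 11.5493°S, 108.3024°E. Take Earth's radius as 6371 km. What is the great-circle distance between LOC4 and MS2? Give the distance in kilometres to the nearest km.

9016 km

Δφ = 63.1513°,  Δλ = 98.4640°
a = sin²(Δφ/2) + cos φ₁ cos φ₂ sin²(Δλ/2) = 0.422468
c = 2·arcsin(√a) = 1.415104 rad = 81.0795°
d = R·c = 6371 × 1.415104 = 9015.6 km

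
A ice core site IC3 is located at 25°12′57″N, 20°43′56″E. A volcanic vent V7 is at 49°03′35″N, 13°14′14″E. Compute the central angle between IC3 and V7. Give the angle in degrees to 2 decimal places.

IC3: φ = +25.21583°, λ = +20.73222°
V7: φ = +49.05972°, λ = +13.23722°
Δφ = 23.8439°,  Δλ = -7.4950°
a = sin²(Δφ/2) + cos φ₁ cos φ₂ sin²(Δλ/2) = 0.045207
c = 2·arcsin(√a) = 0.428511 rad = 24.5519°

24.55°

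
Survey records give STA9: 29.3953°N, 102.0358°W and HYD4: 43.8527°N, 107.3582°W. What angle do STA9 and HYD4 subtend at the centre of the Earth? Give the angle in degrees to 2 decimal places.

Δφ = 14.4574°,  Δλ = -5.3224°
a = sin²(Δφ/2) + cos φ₁ cos φ₂ sin²(Δλ/2) = 0.017188
c = 2·arcsin(√a) = 0.262960 rad = 15.0665°

15.07°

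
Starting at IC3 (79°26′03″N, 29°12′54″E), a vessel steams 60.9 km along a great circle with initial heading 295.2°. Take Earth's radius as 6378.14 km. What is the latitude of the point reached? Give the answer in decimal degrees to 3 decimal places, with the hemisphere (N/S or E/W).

79.655°N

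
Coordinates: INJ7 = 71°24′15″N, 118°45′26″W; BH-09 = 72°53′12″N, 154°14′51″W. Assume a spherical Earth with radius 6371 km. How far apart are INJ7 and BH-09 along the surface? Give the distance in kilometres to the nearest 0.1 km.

INJ7: φ = +71.40417°, λ = -118.75722°
BH-09: φ = +72.88667°, λ = -154.24750°
Δφ = 1.4825°,  Δλ = -35.4903°
a = sin²(Δφ/2) + cos φ₁ cos φ₂ sin²(Δλ/2) = 0.008884
c = 2·arcsin(√a) = 0.188792 rad = 10.8170°
d = R·c = 6371 × 0.188792 = 1202.8 km

1202.8 km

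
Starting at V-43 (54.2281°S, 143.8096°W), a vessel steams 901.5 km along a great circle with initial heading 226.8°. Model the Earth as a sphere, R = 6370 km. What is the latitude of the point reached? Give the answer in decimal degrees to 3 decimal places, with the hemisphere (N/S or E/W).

δ = d/R = 901.5/6370 = 0.141523 rad
φ₂ = arcsin(sin φ₁ cos δ + cos φ₁ sin δ cos θ)
   = arcsin(-0.81135·0.99000 + 0.58456·0.14105·-0.68455) = -59.28087°
λ₂ = λ₁ + atan2(sin θ sin δ cos φ₁, cos δ − sin φ₁ sin φ₂) = -155.42162°

59.281°S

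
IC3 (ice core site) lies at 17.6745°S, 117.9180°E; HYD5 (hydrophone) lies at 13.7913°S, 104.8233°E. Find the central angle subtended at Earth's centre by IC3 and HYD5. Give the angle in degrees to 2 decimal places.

Δφ = 3.8832°,  Δλ = -13.0947°
a = sin²(Δφ/2) + cos φ₁ cos φ₂ sin²(Δλ/2) = 0.013179
c = 2·arcsin(√a) = 0.230103 rad = 13.1840°

13.18°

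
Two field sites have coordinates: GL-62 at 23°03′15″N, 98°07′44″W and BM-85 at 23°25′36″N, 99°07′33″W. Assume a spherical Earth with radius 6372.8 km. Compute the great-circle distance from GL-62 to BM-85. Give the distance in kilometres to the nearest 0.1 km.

110.0 km

GL-62: φ = +23.05417°, λ = -98.12889°
BM-85: φ = +23.42667°, λ = -99.12583°
Δφ = 0.3725°,  Δλ = -0.9969°
a = sin²(Δφ/2) + cos φ₁ cos φ₂ sin²(Δλ/2) = 0.000074
c = 2·arcsin(√a) = 0.017259 rad = 0.9889°
d = R·c = 6372.8 × 0.017259 = 110.0 km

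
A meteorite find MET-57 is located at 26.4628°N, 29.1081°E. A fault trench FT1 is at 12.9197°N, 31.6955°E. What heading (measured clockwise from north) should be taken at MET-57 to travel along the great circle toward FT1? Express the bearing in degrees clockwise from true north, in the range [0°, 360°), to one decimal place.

169.3°

Δλ = 2.5874°
y = sin Δλ · cos φ₂ = 0.044000
x = cos φ₁ sin φ₂ − sin φ₁ cos φ₂ cos Δλ = -0.233734
θ = atan2(y, x) = 169.3388° → 169.3388° (mod 360°)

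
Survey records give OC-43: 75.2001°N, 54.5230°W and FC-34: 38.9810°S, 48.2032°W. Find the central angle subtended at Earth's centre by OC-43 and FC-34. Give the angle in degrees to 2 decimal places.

114.26°

Δφ = -114.1811°,  Δλ = 6.3198°
a = sin²(Δφ/2) + cos φ₁ cos φ₂ sin²(Δλ/2) = 0.705414
c = 2·arcsin(√a) = 1.994159 rad = 114.2569°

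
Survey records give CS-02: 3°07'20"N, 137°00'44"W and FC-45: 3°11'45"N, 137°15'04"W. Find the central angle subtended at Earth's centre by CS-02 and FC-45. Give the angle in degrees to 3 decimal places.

0.250°

CS-02: φ = +3.12222°, λ = -137.01222°
FC-45: φ = +3.19583°, λ = -137.25111°
Δφ = 0.0736°,  Δλ = -0.2389°
a = sin²(Δφ/2) + cos φ₁ cos φ₂ sin²(Δλ/2) = 0.000005
c = 2·arcsin(√a) = 0.004357 rad = 0.2496°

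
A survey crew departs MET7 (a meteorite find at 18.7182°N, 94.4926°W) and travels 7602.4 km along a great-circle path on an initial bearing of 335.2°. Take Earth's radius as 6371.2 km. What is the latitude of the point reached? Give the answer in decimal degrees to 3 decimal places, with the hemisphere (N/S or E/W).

δ = d/R = 7602.4/6371.2 = 1.193245 rad
φ₂ = arcsin(sin φ₁ cos δ + cos φ₁ sin δ cos θ)
   = arcsin(0.32091·0.36865 + 0.94711·0.92957·0.90778) = 66.56531°
λ₂ = λ₁ + atan2(sin θ sin δ cos φ₁, cos δ − sin φ₁ sin φ₂) = -173.13115°

66.565°N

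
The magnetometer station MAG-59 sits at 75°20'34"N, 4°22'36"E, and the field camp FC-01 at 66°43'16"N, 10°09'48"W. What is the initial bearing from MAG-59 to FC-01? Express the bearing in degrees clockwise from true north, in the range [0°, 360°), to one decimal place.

215.8°

MAG-59: φ = +75.34278°, λ = +4.37667°
FC-01: φ = +66.72111°, λ = -10.16333°
Δλ = -14.5400°
y = sin Δλ · cos φ₂ = -0.099219
x = cos φ₁ sin φ₂ − sin φ₁ cos φ₂ cos Δλ = -0.137664
θ = atan2(y, x) = -144.2184° → 215.7816° (mod 360°)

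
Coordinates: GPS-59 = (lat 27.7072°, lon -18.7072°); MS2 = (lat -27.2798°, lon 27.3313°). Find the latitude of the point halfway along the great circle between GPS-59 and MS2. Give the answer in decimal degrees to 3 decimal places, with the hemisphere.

0.232°N

Bx = cos φ₂ cos Δλ = 0.616968,  By = cos φ₂ sin Δλ = 0.639749
φₘ = atan2(sin φ₁ + sin φ₂, √((cos φ₁ + Bx)² + By²)) = 0.23219°
λₘ = λ₁ + atan2(By, cos φ₁ + Bx) = 4.35930°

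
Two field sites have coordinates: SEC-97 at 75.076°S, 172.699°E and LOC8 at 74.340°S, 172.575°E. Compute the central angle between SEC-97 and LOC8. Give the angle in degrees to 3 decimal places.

0.737°

Δφ = 0.7360°,  Δλ = -0.1240°
a = sin²(Δφ/2) + cos φ₁ cos φ₂ sin²(Δλ/2) = 0.000041
c = 2·arcsin(√a) = 0.012858 rad = 0.7367°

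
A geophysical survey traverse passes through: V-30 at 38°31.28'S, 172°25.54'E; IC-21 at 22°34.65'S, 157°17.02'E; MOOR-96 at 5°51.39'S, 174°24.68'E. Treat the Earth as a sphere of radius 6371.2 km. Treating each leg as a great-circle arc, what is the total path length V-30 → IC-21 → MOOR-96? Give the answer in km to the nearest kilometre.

4898 km

V-30: φ = -38.52133°, λ = +172.42567°
IC-21: φ = -22.57750°, λ = +157.28367°
MOOR-96: φ = -5.85650°, λ = +174.41133°
V-30→IC-21: c = 0.358426 rad, d = 2283.60 km
IC-21→MOOR-96: c = 0.410352 rad, d = 2614.43 km
Total = 2283.60 + 2614.43 = 4898.03 km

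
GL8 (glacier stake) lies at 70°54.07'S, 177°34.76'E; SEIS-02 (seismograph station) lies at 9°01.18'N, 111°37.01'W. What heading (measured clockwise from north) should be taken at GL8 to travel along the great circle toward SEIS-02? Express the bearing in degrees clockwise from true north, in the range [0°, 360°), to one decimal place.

69.0°

GL8: φ = -70.90117°, λ = +177.57933°
SEIS-02: φ = +9.01967°, λ = -111.61683°
Δλ = 70.8038°
y = sin Δλ · cos φ₂ = 0.932720
x = cos φ₁ sin φ₂ − sin φ₁ cos φ₂ cos Δλ = 0.358159
θ = atan2(y, x) = 68.9935° → 68.9935° (mod 360°)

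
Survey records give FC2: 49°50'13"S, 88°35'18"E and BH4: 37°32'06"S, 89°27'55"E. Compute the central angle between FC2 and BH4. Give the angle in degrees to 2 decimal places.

12.32°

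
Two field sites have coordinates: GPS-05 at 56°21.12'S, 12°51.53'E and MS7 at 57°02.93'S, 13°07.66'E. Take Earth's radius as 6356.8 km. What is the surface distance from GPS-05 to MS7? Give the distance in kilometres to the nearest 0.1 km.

GPS-05: φ = -56.35200°, λ = +12.85883°
MS7: φ = -57.04883°, λ = +13.12767°
Δφ = -0.6968°,  Δλ = 0.2688°
a = sin²(Δφ/2) + cos φ₁ cos φ₂ sin²(Δλ/2) = 0.000039
c = 2·arcsin(√a) = 0.012432 rad = 0.7123°
d = R·c = 6356.8 × 0.012432 = 79.0 km

79.0 km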